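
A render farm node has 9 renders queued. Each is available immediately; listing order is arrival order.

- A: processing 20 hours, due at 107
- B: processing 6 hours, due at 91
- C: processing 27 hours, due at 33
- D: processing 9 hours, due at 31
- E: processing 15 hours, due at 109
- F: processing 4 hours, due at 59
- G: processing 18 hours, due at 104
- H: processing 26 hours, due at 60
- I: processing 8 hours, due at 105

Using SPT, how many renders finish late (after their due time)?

2

SPT (increasing processing time): F B I D E G A H C.
F: 0→4, due 59, tardiness 0
B: 4→10, due 91, tardiness 0
I: 10→18, due 105, tardiness 0
D: 18→27, due 31, tardiness 0
E: 27→42, due 109, tardiness 0
G: 42→60, due 104, tardiness 0
A: 60→80, due 107, tardiness 0
H: 80→106, due 60, tardiness 46
C: 106→133, due 33, tardiness 100
Late renders: 2.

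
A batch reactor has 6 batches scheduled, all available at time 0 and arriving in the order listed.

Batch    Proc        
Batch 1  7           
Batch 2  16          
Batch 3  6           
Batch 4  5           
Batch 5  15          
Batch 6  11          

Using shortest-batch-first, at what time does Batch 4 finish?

SPT (increasing processing time): Batch 4 Batch 3 Batch 1 Batch 6 Batch 5 Batch 2.
Batch 4: 0→5

5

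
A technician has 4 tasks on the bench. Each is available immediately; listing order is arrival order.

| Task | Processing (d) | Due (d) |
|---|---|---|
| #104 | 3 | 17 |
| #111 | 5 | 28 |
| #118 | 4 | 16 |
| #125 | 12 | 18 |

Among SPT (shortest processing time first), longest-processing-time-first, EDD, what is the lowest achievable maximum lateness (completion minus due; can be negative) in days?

1

SPT (increasing processing time): #104 #118 #111 #125.
#104: 0→3, due 17, lateness -14
#118: 3→7, due 16, lateness -9
#111: 7→12, due 28, lateness -16
#125: 12→24, due 18, lateness 6
Maximum = 6.
LPT (decreasing processing time): #125 #111 #118 #104.
#125: 0→12, due 18, lateness -6
#111: 12→17, due 28, lateness -11
#118: 17→21, due 16, lateness 5
#104: 21→24, due 17, lateness 7
Maximum = 7.
EDD (increasing due date): #118 #104 #125 #111.
#118: 0→4, due 16, lateness -12
#104: 4→7, due 17, lateness -10
#125: 7→19, due 18, lateness 1
#111: 19→24, due 28, lateness -4
Maximum = 1.
SPT 6, LPT 7, EDD 1 → minimum 1.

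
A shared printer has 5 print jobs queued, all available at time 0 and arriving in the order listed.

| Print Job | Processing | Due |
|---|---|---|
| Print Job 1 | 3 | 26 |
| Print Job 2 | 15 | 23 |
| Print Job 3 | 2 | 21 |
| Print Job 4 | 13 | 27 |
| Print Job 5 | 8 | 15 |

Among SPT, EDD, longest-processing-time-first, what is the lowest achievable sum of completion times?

87

SPT (increasing processing time): Print Job 3 Print Job 1 Print Job 5 Print Job 4 Print Job 2.
Print Job 3: 0→2
Print Job 1: 2→5
Print Job 5: 5→13
Print Job 4: 13→26
Print Job 2: 26→41
Sum = 2+5+13+26+41 = 87.
EDD (increasing due date): Print Job 5 Print Job 3 Print Job 2 Print Job 1 Print Job 4.
Print Job 5: 0→8
Print Job 3: 8→10
Print Job 2: 10→25
Print Job 1: 25→28
Print Job 4: 28→41
Sum = 8+10+25+28+41 = 112.
LPT (decreasing processing time): Print Job 2 Print Job 4 Print Job 5 Print Job 1 Print Job 3.
Print Job 2: 0→15
Print Job 4: 15→28
Print Job 5: 28→36
Print Job 1: 36→39
Print Job 3: 39→41
Sum = 15+28+36+39+41 = 159.
SPT 87, EDD 112, LPT 159 → minimum 87.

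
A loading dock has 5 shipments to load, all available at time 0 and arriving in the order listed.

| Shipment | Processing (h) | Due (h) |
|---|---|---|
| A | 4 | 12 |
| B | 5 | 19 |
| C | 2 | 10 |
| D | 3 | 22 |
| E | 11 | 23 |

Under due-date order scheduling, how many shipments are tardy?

EDD (increasing due date): C A B D E.
C: 0→2, due 10, tardiness 0
A: 2→6, due 12, tardiness 0
B: 6→11, due 19, tardiness 0
D: 11→14, due 22, tardiness 0
E: 14→25, due 23, tardiness 2
Late shipments: 1.

1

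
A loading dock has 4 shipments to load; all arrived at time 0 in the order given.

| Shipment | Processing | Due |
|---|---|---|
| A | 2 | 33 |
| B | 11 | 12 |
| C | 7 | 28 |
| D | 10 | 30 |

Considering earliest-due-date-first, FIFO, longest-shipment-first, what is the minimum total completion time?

EDD (increasing due date): B C D A.
B: 0→11
C: 11→18
D: 18→28
A: 28→30
Sum = 11+18+28+30 = 87.
FIFO (arrival order): A B C D.
A: 0→2
B: 2→13
C: 13→20
D: 20→30
Sum = 2+13+20+30 = 65.
LPT (decreasing processing time): B D C A.
B: 0→11
D: 11→21
C: 21→28
A: 28→30
Sum = 11+21+28+30 = 90.
EDD 87, FIFO 65, LPT 90 → minimum 65.

65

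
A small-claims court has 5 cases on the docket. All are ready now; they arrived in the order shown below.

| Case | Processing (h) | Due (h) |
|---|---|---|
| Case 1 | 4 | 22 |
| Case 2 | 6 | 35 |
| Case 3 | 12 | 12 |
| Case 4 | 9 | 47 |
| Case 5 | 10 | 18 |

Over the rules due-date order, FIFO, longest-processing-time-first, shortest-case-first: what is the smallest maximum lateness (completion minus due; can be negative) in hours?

4

EDD (increasing due date): Case 3 Case 5 Case 1 Case 2 Case 4.
Case 3: 0→12, due 12, lateness 0
Case 5: 12→22, due 18, lateness 4
Case 1: 22→26, due 22, lateness 4
Case 2: 26→32, due 35, lateness -3
Case 4: 32→41, due 47, lateness -6
Maximum = 4.
FIFO (arrival order): Case 1 Case 2 Case 3 Case 4 Case 5.
Case 1: 0→4, due 22, lateness -18
Case 2: 4→10, due 35, lateness -25
Case 3: 10→22, due 12, lateness 10
Case 4: 22→31, due 47, lateness -16
Case 5: 31→41, due 18, lateness 23
Maximum = 23.
LPT (decreasing processing time): Case 3 Case 5 Case 4 Case 2 Case 1.
Case 3: 0→12, due 12, lateness 0
Case 5: 12→22, due 18, lateness 4
Case 4: 22→31, due 47, lateness -16
Case 2: 31→37, due 35, lateness 2
Case 1: 37→41, due 22, lateness 19
Maximum = 19.
SPT (increasing processing time): Case 1 Case 2 Case 4 Case 5 Case 3.
Case 1: 0→4, due 22, lateness -18
Case 2: 4→10, due 35, lateness -25
Case 4: 10→19, due 47, lateness -28
Case 5: 19→29, due 18, lateness 11
Case 3: 29→41, due 12, lateness 29
Maximum = 29.
EDD 4, FIFO 23, LPT 19, SPT 29 → minimum 4.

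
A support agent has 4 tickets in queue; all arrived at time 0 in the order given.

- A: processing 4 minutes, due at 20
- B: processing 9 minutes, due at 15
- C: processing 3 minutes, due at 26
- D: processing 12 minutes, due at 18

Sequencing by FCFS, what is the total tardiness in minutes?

10

FIFO (arrival order): A B C D.
A: 0→4, due 20, tardiness 0
B: 4→13, due 15, tardiness 0
C: 13→16, due 26, tardiness 0
D: 16→28, due 18, tardiness 10
Sum = 0+0+0+10 = 10.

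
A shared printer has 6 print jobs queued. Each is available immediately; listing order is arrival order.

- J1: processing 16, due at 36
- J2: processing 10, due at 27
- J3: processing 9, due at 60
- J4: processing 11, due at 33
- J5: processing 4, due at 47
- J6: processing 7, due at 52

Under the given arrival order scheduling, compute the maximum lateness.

FIFO (arrival order): J1 J2 J3 J4 J5 J6.
J1: 0→16, due 36, lateness -20
J2: 16→26, due 27, lateness -1
J3: 26→35, due 60, lateness -25
J4: 35→46, due 33, lateness 13
J5: 46→50, due 47, lateness 3
J6: 50→57, due 52, lateness 5
Maximum = 13.

13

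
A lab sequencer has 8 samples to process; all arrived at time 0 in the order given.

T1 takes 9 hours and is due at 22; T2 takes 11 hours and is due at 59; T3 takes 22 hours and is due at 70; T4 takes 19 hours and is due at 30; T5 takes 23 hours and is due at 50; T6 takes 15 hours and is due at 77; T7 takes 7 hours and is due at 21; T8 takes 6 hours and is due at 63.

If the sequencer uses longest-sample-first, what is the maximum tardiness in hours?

85

LPT (decreasing processing time): T5 T3 T4 T6 T2 T1 T7 T8.
T5: 0→23, due 50, tardiness 0
T3: 23→45, due 70, tardiness 0
T4: 45→64, due 30, tardiness 34
T6: 64→79, due 77, tardiness 2
T2: 79→90, due 59, tardiness 31
T1: 90→99, due 22, tardiness 77
T7: 99→106, due 21, tardiness 85
T8: 106→112, due 63, tardiness 49
Maximum = 85.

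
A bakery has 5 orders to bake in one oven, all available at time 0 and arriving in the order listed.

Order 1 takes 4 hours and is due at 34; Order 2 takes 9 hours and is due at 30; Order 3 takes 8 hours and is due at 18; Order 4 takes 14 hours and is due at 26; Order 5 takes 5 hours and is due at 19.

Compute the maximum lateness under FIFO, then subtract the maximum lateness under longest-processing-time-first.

4

FIFO (arrival order): Order 1 Order 2 Order 3 Order 4 Order 5.
Order 1: 0→4, due 34, lateness -30
Order 2: 4→13, due 30, lateness -17
Order 3: 13→21, due 18, lateness 3
Order 4: 21→35, due 26, lateness 9
Order 5: 35→40, due 19, lateness 21
Maximum = 21.
LPT (decreasing processing time): Order 4 Order 2 Order 3 Order 5 Order 1.
Order 4: 0→14, due 26, lateness -12
Order 2: 14→23, due 30, lateness -7
Order 3: 23→31, due 18, lateness 13
Order 5: 31→36, due 19, lateness 17
Order 1: 36→40, due 34, lateness 6
Maximum = 17.
Difference = 21 − 17 = 4.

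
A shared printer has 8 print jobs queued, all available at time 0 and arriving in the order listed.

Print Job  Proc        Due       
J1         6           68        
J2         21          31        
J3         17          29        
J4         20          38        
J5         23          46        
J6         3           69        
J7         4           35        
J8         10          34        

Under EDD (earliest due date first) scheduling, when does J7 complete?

EDD (increasing due date): J3 J2 J8 J7 J4 J5 J1 J6.
J3: 0→17
J2: 17→38
J8: 38→48
J7: 48→52

52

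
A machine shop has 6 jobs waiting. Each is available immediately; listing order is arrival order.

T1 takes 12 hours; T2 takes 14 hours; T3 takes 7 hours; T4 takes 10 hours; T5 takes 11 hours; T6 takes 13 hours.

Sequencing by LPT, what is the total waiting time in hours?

190

LPT (decreasing processing time): T2 T6 T1 T5 T4 T3.
T2: waits 0, runs 0→14
T6: waits 14, runs 14→27
T1: waits 27, runs 27→39
T5: waits 39, runs 39→50
T4: waits 50, runs 50→60
T3: waits 60, runs 60→67
Sum = 0+14+27+39+50+60 = 190.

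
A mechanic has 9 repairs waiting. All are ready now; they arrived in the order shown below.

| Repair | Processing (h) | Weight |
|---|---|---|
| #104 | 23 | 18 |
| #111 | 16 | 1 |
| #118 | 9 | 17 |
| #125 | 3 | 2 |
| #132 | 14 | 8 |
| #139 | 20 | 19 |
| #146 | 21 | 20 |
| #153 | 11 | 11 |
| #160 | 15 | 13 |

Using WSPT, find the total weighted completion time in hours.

WSPT (decreasing weight/processing-time ratio): #118 #153 #146 #139 #160 #104 #125 #132 #111.
#118: finishes 9, weight 17, w·C = 153
#153: finishes 20, weight 11, w·C = 220
#146: finishes 41, weight 20, w·C = 820
#139: finishes 61, weight 19, w·C = 1159
#160: finishes 76, weight 13, w·C = 988
#104: finishes 99, weight 18, w·C = 1782
#125: finishes 102, weight 2, w·C = 204
#132: finishes 116, weight 8, w·C = 928
#111: finishes 132, weight 1, w·C = 132
Sum = 153+220+820+1159+988+1782+204+928+132 = 6386.

6386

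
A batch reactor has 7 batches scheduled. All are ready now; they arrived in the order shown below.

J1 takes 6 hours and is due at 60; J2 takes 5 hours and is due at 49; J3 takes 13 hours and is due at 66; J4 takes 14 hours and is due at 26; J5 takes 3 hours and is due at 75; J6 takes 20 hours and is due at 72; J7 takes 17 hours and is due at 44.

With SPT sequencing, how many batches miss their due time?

SPT (increasing processing time): J5 J2 J1 J3 J4 J7 J6.
J5: 0→3, due 75, tardiness 0
J2: 3→8, due 49, tardiness 0
J1: 8→14, due 60, tardiness 0
J3: 14→27, due 66, tardiness 0
J4: 27→41, due 26, tardiness 15
J7: 41→58, due 44, tardiness 14
J6: 58→78, due 72, tardiness 6
Late batches: 3.

3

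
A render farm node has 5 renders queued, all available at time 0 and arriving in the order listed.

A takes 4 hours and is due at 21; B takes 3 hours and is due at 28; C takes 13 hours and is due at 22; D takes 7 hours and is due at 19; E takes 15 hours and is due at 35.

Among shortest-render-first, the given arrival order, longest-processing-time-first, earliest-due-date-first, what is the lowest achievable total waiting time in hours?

SPT (increasing processing time): B A D C E.
B: waits 0, runs 0→3
A: waits 3, runs 3→7
D: waits 7, runs 7→14
C: waits 14, runs 14→27
E: waits 27, runs 27→42
Sum = 0+3+7+14+27 = 51.
FIFO (arrival order): A B C D E.
A: waits 0, runs 0→4
B: waits 4, runs 4→7
C: waits 7, runs 7→20
D: waits 20, runs 20→27
E: waits 27, runs 27→42
Sum = 0+4+7+20+27 = 58.
LPT (decreasing processing time): E C D A B.
E: waits 0, runs 0→15
C: waits 15, runs 15→28
D: waits 28, runs 28→35
A: waits 35, runs 35→39
B: waits 39, runs 39→42
Sum = 0+15+28+35+39 = 117.
EDD (increasing due date): D A C B E.
D: waits 0, runs 0→7
A: waits 7, runs 7→11
C: waits 11, runs 11→24
B: waits 24, runs 24→27
E: waits 27, runs 27→42
Sum = 0+7+11+24+27 = 69.
SPT 51, FIFO 58, LPT 117, EDD 69 → minimum 51.

51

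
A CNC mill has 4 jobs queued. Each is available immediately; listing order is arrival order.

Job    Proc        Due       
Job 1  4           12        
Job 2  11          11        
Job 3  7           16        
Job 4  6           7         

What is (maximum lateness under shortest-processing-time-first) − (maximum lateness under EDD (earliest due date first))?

5

SPT (increasing processing time): Job 1 Job 4 Job 3 Job 2.
Job 1: 0→4, due 12, lateness -8
Job 4: 4→10, due 7, lateness 3
Job 3: 10→17, due 16, lateness 1
Job 2: 17→28, due 11, lateness 17
Maximum = 17.
EDD (increasing due date): Job 4 Job 2 Job 1 Job 3.
Job 4: 0→6, due 7, lateness -1
Job 2: 6→17, due 11, lateness 6
Job 1: 17→21, due 12, lateness 9
Job 3: 21→28, due 16, lateness 12
Maximum = 12.
Difference = 17 − 12 = 5.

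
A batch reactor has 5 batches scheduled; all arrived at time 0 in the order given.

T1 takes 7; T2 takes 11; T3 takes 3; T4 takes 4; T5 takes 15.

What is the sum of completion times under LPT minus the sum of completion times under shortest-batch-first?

LPT (decreasing processing time): T5 T2 T1 T4 T3.
T5: 0→15
T2: 15→26
T1: 26→33
T4: 33→37
T3: 37→40
Sum = 15+26+33+37+40 = 151.
SPT (increasing processing time): T3 T4 T1 T2 T5.
T3: 0→3
T4: 3→7
T1: 7→14
T2: 14→25
T5: 25→40
Sum = 3+7+14+25+40 = 89.
Difference = 151 − 89 = 62.

62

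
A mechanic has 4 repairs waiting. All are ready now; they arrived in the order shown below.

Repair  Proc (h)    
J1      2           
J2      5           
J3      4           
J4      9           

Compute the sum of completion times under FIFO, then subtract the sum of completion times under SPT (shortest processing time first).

1

FIFO (arrival order): J1 J2 J3 J4.
J1: 0→2
J2: 2→7
J3: 7→11
J4: 11→20
Sum = 2+7+11+20 = 40.
SPT (increasing processing time): J1 J3 J2 J4.
J1: 0→2
J3: 2→6
J2: 6→11
J4: 11→20
Sum = 2+6+11+20 = 39.
Difference = 40 − 39 = 1.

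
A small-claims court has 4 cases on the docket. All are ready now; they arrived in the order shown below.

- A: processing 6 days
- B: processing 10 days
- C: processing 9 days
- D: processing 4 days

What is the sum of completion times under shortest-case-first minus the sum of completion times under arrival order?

SPT (increasing processing time): D A C B.
D: 0→4
A: 4→10
C: 10→19
B: 19→29
Sum = 4+10+19+29 = 62.
FIFO (arrival order): A B C D.
A: 0→6
B: 6→16
C: 16→25
D: 25→29
Sum = 6+16+25+29 = 76.
Difference = 62 − 76 = -14.

-14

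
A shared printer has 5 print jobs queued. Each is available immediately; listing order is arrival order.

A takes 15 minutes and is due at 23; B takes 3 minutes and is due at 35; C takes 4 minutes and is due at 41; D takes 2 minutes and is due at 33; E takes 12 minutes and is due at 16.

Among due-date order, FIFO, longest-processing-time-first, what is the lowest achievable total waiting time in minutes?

79

EDD (increasing due date): E A D B C.
E: waits 0, runs 0→12
A: waits 12, runs 12→27
D: waits 27, runs 27→29
B: waits 29, runs 29→32
C: waits 32, runs 32→36
Sum = 0+12+27+29+32 = 100.
FIFO (arrival order): A B C D E.
A: waits 0, runs 0→15
B: waits 15, runs 15→18
C: waits 18, runs 18→22
D: waits 22, runs 22→24
E: waits 24, runs 24→36
Sum = 0+15+18+22+24 = 79.
LPT (decreasing processing time): A E C B D.
A: waits 0, runs 0→15
E: waits 15, runs 15→27
C: waits 27, runs 27→31
B: waits 31, runs 31→34
D: waits 34, runs 34→36
Sum = 0+15+27+31+34 = 107.
EDD 100, FIFO 79, LPT 107 → minimum 79.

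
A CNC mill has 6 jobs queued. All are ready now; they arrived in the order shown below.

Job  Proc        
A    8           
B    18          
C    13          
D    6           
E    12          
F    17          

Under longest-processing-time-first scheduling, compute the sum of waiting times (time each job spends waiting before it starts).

LPT (decreasing processing time): B F C E A D.
B: waits 0, runs 0→18
F: waits 18, runs 18→35
C: waits 35, runs 35→48
E: waits 48, runs 48→60
A: waits 60, runs 60→68
D: waits 68, runs 68→74
Sum = 0+18+35+48+60+68 = 229.

229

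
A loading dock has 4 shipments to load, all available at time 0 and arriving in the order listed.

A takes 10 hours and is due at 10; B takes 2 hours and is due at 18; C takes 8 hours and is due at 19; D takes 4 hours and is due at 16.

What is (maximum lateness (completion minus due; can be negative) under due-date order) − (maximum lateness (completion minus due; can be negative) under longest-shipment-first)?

EDD (increasing due date): A D B C.
A: 0→10, due 10, lateness 0
D: 10→14, due 16, lateness -2
B: 14→16, due 18, lateness -2
C: 16→24, due 19, lateness 5
Maximum = 5.
LPT (decreasing processing time): A C D B.
A: 0→10, due 10, lateness 0
C: 10→18, due 19, lateness -1
D: 18→22, due 16, lateness 6
B: 22→24, due 18, lateness 6
Maximum = 6.
Difference = 5 − 6 = -1.

-1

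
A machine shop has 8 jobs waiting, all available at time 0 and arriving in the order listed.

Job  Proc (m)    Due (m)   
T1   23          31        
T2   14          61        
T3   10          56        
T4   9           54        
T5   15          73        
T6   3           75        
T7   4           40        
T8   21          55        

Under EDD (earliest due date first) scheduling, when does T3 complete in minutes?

67

EDD (increasing due date): T1 T7 T4 T8 T3 T2 T5 T6.
T1: 0→23
T7: 23→27
T4: 27→36
T8: 36→57
T3: 57→67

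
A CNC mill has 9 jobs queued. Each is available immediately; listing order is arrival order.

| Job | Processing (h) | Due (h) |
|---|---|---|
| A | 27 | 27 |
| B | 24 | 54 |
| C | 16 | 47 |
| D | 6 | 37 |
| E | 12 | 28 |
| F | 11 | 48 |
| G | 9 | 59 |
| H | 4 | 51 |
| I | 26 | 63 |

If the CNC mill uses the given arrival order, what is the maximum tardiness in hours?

FIFO (arrival order): A B C D E F G H I.
A: 0→27, due 27, tardiness 0
B: 27→51, due 54, tardiness 0
C: 51→67, due 47, tardiness 20
D: 67→73, due 37, tardiness 36
E: 73→85, due 28, tardiness 57
F: 85→96, due 48, tardiness 48
G: 96→105, due 59, tardiness 46
H: 105→109, due 51, tardiness 58
I: 109→135, due 63, tardiness 72
Maximum = 72.

72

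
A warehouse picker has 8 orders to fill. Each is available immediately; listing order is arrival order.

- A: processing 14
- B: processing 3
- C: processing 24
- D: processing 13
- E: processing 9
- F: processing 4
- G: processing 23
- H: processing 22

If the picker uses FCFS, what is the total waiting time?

FIFO (arrival order): A B C D E F G H.
A: waits 0, runs 0→14
B: waits 14, runs 14→17
C: waits 17, runs 17→41
D: waits 41, runs 41→54
E: waits 54, runs 54→63
F: waits 63, runs 63→67
G: waits 67, runs 67→90
H: waits 90, runs 90→112
Sum = 0+14+17+41+54+63+67+90 = 346.

346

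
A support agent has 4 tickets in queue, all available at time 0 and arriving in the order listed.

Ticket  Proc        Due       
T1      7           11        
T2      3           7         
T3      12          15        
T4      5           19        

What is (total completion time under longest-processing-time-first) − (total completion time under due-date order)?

LPT (decreasing processing time): T3 T1 T4 T2.
T3: 0→12
T1: 12→19
T4: 19→24
T2: 24→27
Sum = 12+19+24+27 = 82.
EDD (increasing due date): T2 T1 T3 T4.
T2: 0→3
T1: 3→10
T3: 10→22
T4: 22→27
Sum = 3+10+22+27 = 62.
Difference = 82 − 62 = 20.

20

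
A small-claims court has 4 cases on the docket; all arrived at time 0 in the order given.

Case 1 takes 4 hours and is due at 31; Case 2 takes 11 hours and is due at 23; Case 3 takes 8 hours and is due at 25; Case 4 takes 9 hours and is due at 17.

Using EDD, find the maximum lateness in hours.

3

EDD (increasing due date): Case 4 Case 2 Case 3 Case 1.
Case 4: 0→9, due 17, lateness -8
Case 2: 9→20, due 23, lateness -3
Case 3: 20→28, due 25, lateness 3
Case 1: 28→32, due 31, lateness 1
Maximum = 3.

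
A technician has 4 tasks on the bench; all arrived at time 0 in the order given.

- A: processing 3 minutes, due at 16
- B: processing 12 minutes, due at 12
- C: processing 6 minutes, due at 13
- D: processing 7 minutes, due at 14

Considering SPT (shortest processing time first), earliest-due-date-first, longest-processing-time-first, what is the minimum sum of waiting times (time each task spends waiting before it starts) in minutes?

28

SPT (increasing processing time): A C D B.
A: waits 0, runs 0→3
C: waits 3, runs 3→9
D: waits 9, runs 9→16
B: waits 16, runs 16→28
Sum = 0+3+9+16 = 28.
EDD (increasing due date): B C D A.
B: waits 0, runs 0→12
C: waits 12, runs 12→18
D: waits 18, runs 18→25
A: waits 25, runs 25→28
Sum = 0+12+18+25 = 55.
LPT (decreasing processing time): B D C A.
B: waits 0, runs 0→12
D: waits 12, runs 12→19
C: waits 19, runs 19→25
A: waits 25, runs 25→28
Sum = 0+12+19+25 = 56.
SPT 28, EDD 55, LPT 56 → minimum 28.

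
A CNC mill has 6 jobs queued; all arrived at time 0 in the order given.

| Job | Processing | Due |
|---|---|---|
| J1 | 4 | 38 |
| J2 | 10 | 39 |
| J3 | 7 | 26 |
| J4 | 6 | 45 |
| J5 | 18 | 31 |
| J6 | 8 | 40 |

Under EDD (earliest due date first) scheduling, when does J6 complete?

EDD (increasing due date): J3 J5 J1 J2 J6 J4.
J3: 0→7
J5: 7→25
J1: 25→29
J2: 29→39
J6: 39→47

47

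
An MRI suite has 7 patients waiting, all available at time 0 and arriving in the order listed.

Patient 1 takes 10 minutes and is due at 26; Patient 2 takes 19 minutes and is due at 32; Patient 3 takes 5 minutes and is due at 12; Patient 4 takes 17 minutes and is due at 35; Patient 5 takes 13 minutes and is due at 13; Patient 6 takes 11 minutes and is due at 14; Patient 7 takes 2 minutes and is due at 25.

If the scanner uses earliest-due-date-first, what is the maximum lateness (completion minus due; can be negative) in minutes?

EDD (increasing due date): Patient 3 Patient 5 Patient 6 Patient 7 Patient 1 Patient 2 Patient 4.
Patient 3: 0→5, due 12, lateness -7
Patient 5: 5→18, due 13, lateness 5
Patient 6: 18→29, due 14, lateness 15
Patient 7: 29→31, due 25, lateness 6
Patient 1: 31→41, due 26, lateness 15
Patient 2: 41→60, due 32, lateness 28
Patient 4: 60→77, due 35, lateness 42
Maximum = 42.

42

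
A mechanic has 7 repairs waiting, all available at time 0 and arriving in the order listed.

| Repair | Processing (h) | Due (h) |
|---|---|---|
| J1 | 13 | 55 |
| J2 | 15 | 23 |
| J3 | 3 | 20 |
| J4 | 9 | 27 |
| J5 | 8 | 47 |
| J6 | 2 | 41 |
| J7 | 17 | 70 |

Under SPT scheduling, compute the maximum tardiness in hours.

27

SPT (increasing processing time): J6 J3 J5 J4 J1 J2 J7.
J6: 0→2, due 41, tardiness 0
J3: 2→5, due 20, tardiness 0
J5: 5→13, due 47, tardiness 0
J4: 13→22, due 27, tardiness 0
J1: 22→35, due 55, tardiness 0
J2: 35→50, due 23, tardiness 27
J7: 50→67, due 70, tardiness 0
Maximum = 27.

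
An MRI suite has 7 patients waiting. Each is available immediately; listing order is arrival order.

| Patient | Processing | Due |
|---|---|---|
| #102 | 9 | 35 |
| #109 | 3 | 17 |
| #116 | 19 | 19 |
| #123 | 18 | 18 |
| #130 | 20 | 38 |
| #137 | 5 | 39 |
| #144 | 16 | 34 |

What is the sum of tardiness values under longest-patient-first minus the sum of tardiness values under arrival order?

LPT (decreasing processing time): #130 #116 #123 #144 #102 #137 #109.
#130: 0→20, due 38, tardiness 0
#116: 20→39, due 19, tardiness 20
#123: 39→57, due 18, tardiness 39
#144: 57→73, due 34, tardiness 39
#102: 73→82, due 35, tardiness 47
#137: 82→87, due 39, tardiness 48
#109: 87→90, due 17, tardiness 73
Sum = 0+20+39+39+47+48+73 = 266.
FIFO (arrival order): #102 #109 #116 #123 #130 #137 #144.
#102: 0→9, due 35, tardiness 0
#109: 9→12, due 17, tardiness 0
#116: 12→31, due 19, tardiness 12
#123: 31→49, due 18, tardiness 31
#130: 49→69, due 38, tardiness 31
#137: 69→74, due 39, tardiness 35
#144: 74→90, due 34, tardiness 56
Sum = 0+0+12+31+31+35+56 = 165.
Difference = 266 − 165 = 101.

101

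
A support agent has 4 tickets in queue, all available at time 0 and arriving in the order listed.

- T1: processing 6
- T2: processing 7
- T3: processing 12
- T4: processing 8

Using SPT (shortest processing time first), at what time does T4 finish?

SPT (increasing processing time): T1 T2 T4 T3.
T1: 0→6
T2: 6→13
T4: 13→21

21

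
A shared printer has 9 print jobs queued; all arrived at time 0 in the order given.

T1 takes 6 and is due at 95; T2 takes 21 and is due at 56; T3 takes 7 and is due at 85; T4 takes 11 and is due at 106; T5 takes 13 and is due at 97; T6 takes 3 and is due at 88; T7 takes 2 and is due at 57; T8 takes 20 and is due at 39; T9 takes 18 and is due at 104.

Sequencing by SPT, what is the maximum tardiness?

45

SPT (increasing processing time): T7 T6 T1 T3 T4 T5 T9 T8 T2.
T7: 0→2, due 57, tardiness 0
T6: 2→5, due 88, tardiness 0
T1: 5→11, due 95, tardiness 0
T3: 11→18, due 85, tardiness 0
T4: 18→29, due 106, tardiness 0
T5: 29→42, due 97, tardiness 0
T9: 42→60, due 104, tardiness 0
T8: 60→80, due 39, tardiness 41
T2: 80→101, due 56, tardiness 45
Maximum = 45.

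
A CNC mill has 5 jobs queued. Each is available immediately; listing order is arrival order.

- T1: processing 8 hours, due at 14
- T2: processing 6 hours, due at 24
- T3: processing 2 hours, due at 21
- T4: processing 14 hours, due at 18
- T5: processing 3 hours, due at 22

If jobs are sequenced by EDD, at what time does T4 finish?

EDD (increasing due date): T1 T4 T3 T5 T2.
T1: 0→8
T4: 8→22

22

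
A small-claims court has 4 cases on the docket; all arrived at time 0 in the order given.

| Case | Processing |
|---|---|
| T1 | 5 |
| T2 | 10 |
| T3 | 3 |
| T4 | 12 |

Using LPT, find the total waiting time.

LPT (decreasing processing time): T4 T2 T1 T3.
T4: waits 0, runs 0→12
T2: waits 12, runs 12→22
T1: waits 22, runs 22→27
T3: waits 27, runs 27→30
Sum = 0+12+22+27 = 61.

61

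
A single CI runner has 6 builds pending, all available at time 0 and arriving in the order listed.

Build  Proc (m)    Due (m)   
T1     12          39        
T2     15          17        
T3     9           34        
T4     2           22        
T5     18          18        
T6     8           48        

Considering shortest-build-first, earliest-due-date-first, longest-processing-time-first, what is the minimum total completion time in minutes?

SPT (increasing processing time): T4 T6 T3 T1 T2 T5.
T4: 0→2
T6: 2→10
T3: 10→19
T1: 19→31
T2: 31→46
T5: 46→64
Sum = 2+10+19+31+46+64 = 172.
EDD (increasing due date): T2 T5 T4 T3 T1 T6.
T2: 0→15
T5: 15→33
T4: 33→35
T3: 35→44
T1: 44→56
T6: 56→64
Sum = 15+33+35+44+56+64 = 247.
LPT (decreasing processing time): T5 T2 T1 T3 T6 T4.
T5: 0→18
T2: 18→33
T1: 33→45
T3: 45→54
T6: 54→62
T4: 62→64
Sum = 18+33+45+54+62+64 = 276.
SPT 172, EDD 247, LPT 276 → minimum 172.

172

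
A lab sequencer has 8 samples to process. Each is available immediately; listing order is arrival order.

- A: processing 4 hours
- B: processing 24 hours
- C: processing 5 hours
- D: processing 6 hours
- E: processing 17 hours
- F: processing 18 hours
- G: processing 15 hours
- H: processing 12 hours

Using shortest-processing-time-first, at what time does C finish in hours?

SPT (increasing processing time): A C D H G E F B.
A: 0→4
C: 4→9

9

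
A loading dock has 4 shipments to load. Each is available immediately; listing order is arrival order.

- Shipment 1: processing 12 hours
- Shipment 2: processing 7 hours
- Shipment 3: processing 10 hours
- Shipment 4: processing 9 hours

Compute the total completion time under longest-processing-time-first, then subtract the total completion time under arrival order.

5

LPT (decreasing processing time): Shipment 1 Shipment 3 Shipment 4 Shipment 2.
Shipment 1: 0→12
Shipment 3: 12→22
Shipment 4: 22→31
Shipment 2: 31→38
Sum = 12+22+31+38 = 103.
FIFO (arrival order): Shipment 1 Shipment 2 Shipment 3 Shipment 4.
Shipment 1: 0→12
Shipment 2: 12→19
Shipment 3: 19→29
Shipment 4: 29→38
Sum = 12+19+29+38 = 98.
Difference = 103 − 98 = 5.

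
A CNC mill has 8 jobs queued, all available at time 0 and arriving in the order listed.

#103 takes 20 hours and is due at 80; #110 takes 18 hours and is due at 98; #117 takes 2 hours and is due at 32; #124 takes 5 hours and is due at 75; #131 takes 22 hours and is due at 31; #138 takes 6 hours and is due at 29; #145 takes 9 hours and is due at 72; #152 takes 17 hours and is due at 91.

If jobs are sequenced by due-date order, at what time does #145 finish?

39

EDD (increasing due date): #138 #131 #117 #145 #124 #103 #152 #110.
#138: 0→6
#131: 6→28
#117: 28→30
#145: 30→39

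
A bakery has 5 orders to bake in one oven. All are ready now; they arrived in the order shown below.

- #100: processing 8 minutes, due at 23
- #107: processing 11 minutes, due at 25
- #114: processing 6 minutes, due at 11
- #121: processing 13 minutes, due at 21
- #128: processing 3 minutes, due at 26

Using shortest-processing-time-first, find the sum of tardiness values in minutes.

SPT (increasing processing time): #128 #114 #100 #107 #121.
#128: 0→3, due 26, tardiness 0
#114: 3→9, due 11, tardiness 0
#100: 9→17, due 23, tardiness 0
#107: 17→28, due 25, tardiness 3
#121: 28→41, due 21, tardiness 20
Sum = 0+0+0+3+20 = 23.

23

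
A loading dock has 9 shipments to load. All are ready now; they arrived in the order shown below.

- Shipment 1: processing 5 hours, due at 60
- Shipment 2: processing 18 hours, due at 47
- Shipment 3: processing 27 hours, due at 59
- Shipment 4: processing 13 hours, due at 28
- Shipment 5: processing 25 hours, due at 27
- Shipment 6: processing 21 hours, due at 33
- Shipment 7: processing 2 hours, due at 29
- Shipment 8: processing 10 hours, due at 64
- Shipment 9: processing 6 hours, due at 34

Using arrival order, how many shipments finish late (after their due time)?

6

FIFO (arrival order): Shipment 1 Shipment 2 Shipment 3 Shipment 4 Shipment 5 Shipment 6 Shipment 7 Shipment 8 Shipment 9.
Shipment 1: 0→5, due 60, tardiness 0
Shipment 2: 5→23, due 47, tardiness 0
Shipment 3: 23→50, due 59, tardiness 0
Shipment 4: 50→63, due 28, tardiness 35
Shipment 5: 63→88, due 27, tardiness 61
Shipment 6: 88→109, due 33, tardiness 76
Shipment 7: 109→111, due 29, tardiness 82
Shipment 8: 111→121, due 64, tardiness 57
Shipment 9: 121→127, due 34, tardiness 93
Late shipments: 6.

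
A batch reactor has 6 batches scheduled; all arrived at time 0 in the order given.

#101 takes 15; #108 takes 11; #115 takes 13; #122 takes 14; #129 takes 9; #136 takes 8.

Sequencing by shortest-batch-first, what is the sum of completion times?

219

SPT (increasing processing time): #136 #129 #108 #115 #122 #101.
#136: 0→8
#129: 8→17
#108: 17→28
#115: 28→41
#122: 41→55
#101: 55→70
Sum = 8+17+28+41+55+70 = 219.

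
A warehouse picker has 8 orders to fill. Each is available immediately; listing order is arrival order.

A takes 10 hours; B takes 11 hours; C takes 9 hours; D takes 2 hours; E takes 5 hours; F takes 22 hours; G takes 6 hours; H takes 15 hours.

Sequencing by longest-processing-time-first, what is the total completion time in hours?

463

LPT (decreasing processing time): F H B A C G E D.
F: 0→22
H: 22→37
B: 37→48
A: 48→58
C: 58→67
G: 67→73
E: 73→78
D: 78→80
Sum = 22+37+48+58+67+73+78+80 = 463.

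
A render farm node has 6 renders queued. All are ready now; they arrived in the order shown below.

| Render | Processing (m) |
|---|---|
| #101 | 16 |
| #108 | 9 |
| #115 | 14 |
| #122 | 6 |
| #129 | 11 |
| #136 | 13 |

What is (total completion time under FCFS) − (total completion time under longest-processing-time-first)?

FIFO (arrival order): #101 #108 #115 #122 #129 #136.
#101: 0→16
#108: 16→25
#115: 25→39
#122: 39→45
#129: 45→56
#136: 56→69
Sum = 16+25+39+45+56+69 = 250.
LPT (decreasing processing time): #101 #115 #136 #129 #108 #122.
#101: 0→16
#115: 16→30
#136: 30→43
#129: 43→54
#108: 54→63
#122: 63→69
Sum = 16+30+43+54+63+69 = 275.
Difference = 250 − 275 = -25.

-25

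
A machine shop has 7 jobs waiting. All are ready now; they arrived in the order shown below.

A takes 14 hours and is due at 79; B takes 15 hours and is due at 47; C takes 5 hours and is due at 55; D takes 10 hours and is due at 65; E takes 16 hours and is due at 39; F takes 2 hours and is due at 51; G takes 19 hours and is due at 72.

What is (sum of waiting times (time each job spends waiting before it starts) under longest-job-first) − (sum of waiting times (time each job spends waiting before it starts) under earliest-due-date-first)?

88

LPT (decreasing processing time): G E B A D C F.
G: waits 0, runs 0→19
E: waits 19, runs 19→35
B: waits 35, runs 35→50
A: waits 50, runs 50→64
D: waits 64, runs 64→74
C: waits 74, runs 74→79
F: waits 79, runs 79→81
Sum = 0+19+35+50+64+74+79 = 321.
EDD (increasing due date): E B F C D G A.
E: waits 0, runs 0→16
B: waits 16, runs 16→31
F: waits 31, runs 31→33
C: waits 33, runs 33→38
D: waits 38, runs 38→48
G: waits 48, runs 48→67
A: waits 67, runs 67→81
Sum = 0+16+31+33+38+48+67 = 233.
Difference = 321 − 233 = 88.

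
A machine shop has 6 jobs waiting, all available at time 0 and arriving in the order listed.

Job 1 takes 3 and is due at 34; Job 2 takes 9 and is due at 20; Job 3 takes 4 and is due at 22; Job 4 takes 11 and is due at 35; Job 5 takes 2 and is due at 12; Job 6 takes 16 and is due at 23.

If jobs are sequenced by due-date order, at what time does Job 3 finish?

EDD (increasing due date): Job 5 Job 2 Job 3 Job 6 Job 1 Job 4.
Job 5: 0→2
Job 2: 2→11
Job 3: 11→15

15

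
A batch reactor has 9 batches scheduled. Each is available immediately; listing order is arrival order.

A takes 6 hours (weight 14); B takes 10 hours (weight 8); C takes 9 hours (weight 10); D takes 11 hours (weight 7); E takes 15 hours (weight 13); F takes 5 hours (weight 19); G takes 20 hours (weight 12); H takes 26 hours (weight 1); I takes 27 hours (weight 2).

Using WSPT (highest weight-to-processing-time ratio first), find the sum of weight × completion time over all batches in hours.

WSPT (decreasing weight/processing-time ratio): F A C E B D G I H.
F: finishes 5, weight 19, w·C = 95
A: finishes 11, weight 14, w·C = 154
C: finishes 20, weight 10, w·C = 200
E: finishes 35, weight 13, w·C = 455
B: finishes 45, weight 8, w·C = 360
D: finishes 56, weight 7, w·C = 392
G: finishes 76, weight 12, w·C = 912
I: finishes 103, weight 2, w·C = 206
H: finishes 129, weight 1, w·C = 129
Sum = 95+154+200+455+360+392+912+206+129 = 2903.

2903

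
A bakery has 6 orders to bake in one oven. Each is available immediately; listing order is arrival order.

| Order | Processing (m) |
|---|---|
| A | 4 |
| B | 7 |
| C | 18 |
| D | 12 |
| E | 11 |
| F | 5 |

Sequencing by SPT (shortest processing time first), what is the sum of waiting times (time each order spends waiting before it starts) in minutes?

SPT (increasing processing time): A F B E D C.
A: waits 0, runs 0→4
F: waits 4, runs 4→9
B: waits 9, runs 9→16
E: waits 16, runs 16→27
D: waits 27, runs 27→39
C: waits 39, runs 39→57
Sum = 0+4+9+16+27+39 = 95.

95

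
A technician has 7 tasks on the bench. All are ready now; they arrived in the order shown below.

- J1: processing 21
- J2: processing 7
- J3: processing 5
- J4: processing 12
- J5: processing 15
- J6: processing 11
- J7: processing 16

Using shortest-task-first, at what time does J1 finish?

87

SPT (increasing processing time): J3 J2 J6 J4 J5 J7 J1.
J3: 0→5
J2: 5→12
J6: 12→23
J4: 23→35
J5: 35→50
J7: 50→66
J1: 66→87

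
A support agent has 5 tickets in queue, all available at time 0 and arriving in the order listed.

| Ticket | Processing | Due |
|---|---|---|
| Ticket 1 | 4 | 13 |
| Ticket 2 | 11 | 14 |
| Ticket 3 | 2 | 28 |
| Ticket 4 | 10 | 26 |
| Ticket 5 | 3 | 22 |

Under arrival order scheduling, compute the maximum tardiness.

8

FIFO (arrival order): Ticket 1 Ticket 2 Ticket 3 Ticket 4 Ticket 5.
Ticket 1: 0→4, due 13, tardiness 0
Ticket 2: 4→15, due 14, tardiness 1
Ticket 3: 15→17, due 28, tardiness 0
Ticket 4: 17→27, due 26, tardiness 1
Ticket 5: 27→30, due 22, tardiness 8
Maximum = 8.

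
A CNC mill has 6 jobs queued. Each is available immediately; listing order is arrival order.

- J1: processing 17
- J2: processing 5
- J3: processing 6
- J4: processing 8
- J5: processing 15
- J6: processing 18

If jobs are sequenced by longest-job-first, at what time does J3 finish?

64

LPT (decreasing processing time): J6 J1 J5 J4 J3 J2.
J6: 0→18
J1: 18→35
J5: 35→50
J4: 50→58
J3: 58→64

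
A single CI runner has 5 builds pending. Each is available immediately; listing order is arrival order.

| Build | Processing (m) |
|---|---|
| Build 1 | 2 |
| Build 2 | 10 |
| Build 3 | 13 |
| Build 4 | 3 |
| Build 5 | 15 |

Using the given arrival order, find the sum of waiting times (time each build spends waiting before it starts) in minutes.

67

FIFO (arrival order): Build 1 Build 2 Build 3 Build 4 Build 5.
Build 1: waits 0, runs 0→2
Build 2: waits 2, runs 2→12
Build 3: waits 12, runs 12→25
Build 4: waits 25, runs 25→28
Build 5: waits 28, runs 28→43
Sum = 0+2+12+25+28 = 67.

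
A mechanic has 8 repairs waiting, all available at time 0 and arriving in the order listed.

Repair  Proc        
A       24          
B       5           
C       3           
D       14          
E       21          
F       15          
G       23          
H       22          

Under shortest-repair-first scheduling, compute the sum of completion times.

SPT (increasing processing time): C B D F E H G A.
C: 0→3
B: 3→8
D: 8→22
F: 22→37
E: 37→58
H: 58→80
G: 80→103
A: 103→127
Sum = 3+8+22+37+58+80+103+127 = 438.

438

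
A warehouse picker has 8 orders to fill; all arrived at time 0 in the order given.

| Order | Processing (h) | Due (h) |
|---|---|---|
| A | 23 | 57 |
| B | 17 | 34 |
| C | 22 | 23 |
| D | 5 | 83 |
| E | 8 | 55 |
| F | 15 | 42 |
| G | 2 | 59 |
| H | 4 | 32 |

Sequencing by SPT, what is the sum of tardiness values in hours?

106

SPT (increasing processing time): G H D E F B C A.
G: 0→2, due 59, tardiness 0
H: 2→6, due 32, tardiness 0
D: 6→11, due 83, tardiness 0
E: 11→19, due 55, tardiness 0
F: 19→34, due 42, tardiness 0
B: 34→51, due 34, tardiness 17
C: 51→73, due 23, tardiness 50
A: 73→96, due 57, tardiness 39
Sum = 0+0+0+0+0+17+50+39 = 106.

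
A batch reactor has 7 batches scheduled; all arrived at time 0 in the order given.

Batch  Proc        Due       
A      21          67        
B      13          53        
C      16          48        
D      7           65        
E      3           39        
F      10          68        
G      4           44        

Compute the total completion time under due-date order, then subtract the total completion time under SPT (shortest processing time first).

38

EDD (increasing due date): E G C B D A F.
E: 0→3
G: 3→7
C: 7→23
B: 23→36
D: 36→43
A: 43→64
F: 64→74
Sum = 3+7+23+36+43+64+74 = 250.
SPT (increasing processing time): E G D F B C A.
E: 0→3
G: 3→7
D: 7→14
F: 14→24
B: 24→37
C: 37→53
A: 53→74
Sum = 3+7+14+24+37+53+74 = 212.
Difference = 250 − 212 = 38.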